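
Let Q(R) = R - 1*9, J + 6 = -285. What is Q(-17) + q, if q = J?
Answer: -317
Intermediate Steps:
J = -291 (J = -6 - 285 = -291)
Q(R) = -9 + R (Q(R) = R - 9 = -9 + R)
q = -291
Q(-17) + q = (-9 - 17) - 291 = -26 - 291 = -317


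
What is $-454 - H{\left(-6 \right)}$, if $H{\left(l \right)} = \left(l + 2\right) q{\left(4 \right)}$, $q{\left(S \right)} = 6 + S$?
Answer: $-414$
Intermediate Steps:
$H{\left(l \right)} = 20 + 10 l$ ($H{\left(l \right)} = \left(l + 2\right) \left(6 + 4\right) = \left(2 + l\right) 10 = 20 + 10 l$)
$-454 - H{\left(-6 \right)} = -454 - \left(20 + 10 \left(-6\right)\right) = -454 - \left(20 - 60\right) = -454 - -40 = -454 + 40 = -414$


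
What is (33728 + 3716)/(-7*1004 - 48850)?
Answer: -18722/27939 ≈ -0.67010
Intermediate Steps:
(33728 + 3716)/(-7*1004 - 48850) = 37444/(-7028 - 48850) = 37444/(-55878) = 37444*(-1/55878) = -18722/27939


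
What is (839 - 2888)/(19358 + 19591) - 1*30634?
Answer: -397721905/12983 ≈ -30634.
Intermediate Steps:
(839 - 2888)/(19358 + 19591) - 1*30634 = -2049/38949 - 30634 = -2049*1/38949 - 30634 = -683/12983 - 30634 = -397721905/12983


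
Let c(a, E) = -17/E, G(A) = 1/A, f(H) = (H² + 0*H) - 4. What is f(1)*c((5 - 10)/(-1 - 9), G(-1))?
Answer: -51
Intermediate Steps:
f(H) = -4 + H² (f(H) = (H² + 0) - 4 = H² - 4 = -4 + H²)
f(1)*c((5 - 10)/(-1 - 9), G(-1)) = (-4 + 1²)*(-17/(1/(-1))) = (-4 + 1)*(-17/(-1)) = -(-51)*(-1) = -3*17 = -51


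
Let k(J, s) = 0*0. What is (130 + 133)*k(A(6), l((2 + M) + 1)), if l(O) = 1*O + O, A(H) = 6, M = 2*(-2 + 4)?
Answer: 0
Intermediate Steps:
M = 4 (M = 2*2 = 4)
l(O) = 2*O (l(O) = O + O = 2*O)
k(J, s) = 0
(130 + 133)*k(A(6), l((2 + M) + 1)) = (130 + 133)*0 = 263*0 = 0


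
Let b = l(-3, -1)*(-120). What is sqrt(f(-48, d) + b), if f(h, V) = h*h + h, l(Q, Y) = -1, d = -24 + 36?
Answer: 6*sqrt(66) ≈ 48.744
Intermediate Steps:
d = 12
f(h, V) = h + h**2 (f(h, V) = h**2 + h = h + h**2)
b = 120 (b = -1*(-120) = 120)
sqrt(f(-48, d) + b) = sqrt(-48*(1 - 48) + 120) = sqrt(-48*(-47) + 120) = sqrt(2256 + 120) = sqrt(2376) = 6*sqrt(66)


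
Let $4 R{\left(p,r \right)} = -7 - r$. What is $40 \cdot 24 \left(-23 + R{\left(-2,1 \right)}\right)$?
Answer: $-24000$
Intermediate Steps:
$R{\left(p,r \right)} = - \frac{7}{4} - \frac{r}{4}$ ($R{\left(p,r \right)} = \frac{-7 - r}{4} = - \frac{7}{4} - \frac{r}{4}$)
$40 \cdot 24 \left(-23 + R{\left(-2,1 \right)}\right) = 40 \cdot 24 \left(-23 - 2\right) = 960 \left(-23 - 2\right) = 960 \left(-25\right) = -24000$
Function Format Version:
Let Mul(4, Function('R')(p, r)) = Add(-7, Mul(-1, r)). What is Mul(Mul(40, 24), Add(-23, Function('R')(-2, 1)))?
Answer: -24000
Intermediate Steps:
Function('R')(p, r) = Add(Rational(-7, 4), Mul(Rational(-1, 4), r)) (Function('R')(p, r) = Mul(Rational(1, 4), Add(-7, Mul(-1, r))) = Add(Rational(-7, 4), Mul(Rational(-1, 4), r)))
Mul(Mul(40, 24), Add(-23, Function('R')(-2, 1))) = Mul(Mul(40, 24), Add(-23, Add(Rational(-7, 4), Mul(Rational(-1, 4), 1)))) = Mul(960, Add(-23, Add(Rational(-7, 4), Rational(-1, 4)))) = Mul(960, Add(-23, -2)) = Mul(960, -25) = -24000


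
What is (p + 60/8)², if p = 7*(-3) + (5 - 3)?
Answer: 529/4 ≈ 132.25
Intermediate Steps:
p = -19 (p = -21 + 2 = -19)
(p + 60/8)² = (-19 + 60/8)² = (-19 + 60*(⅛))² = (-19 + 15/2)² = (-23/2)² = 529/4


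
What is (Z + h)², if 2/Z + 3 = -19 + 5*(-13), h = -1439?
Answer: 15673788025/7569 ≈ 2.0708e+6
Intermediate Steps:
Z = -2/87 (Z = 2/(-3 + (-19 + 5*(-13))) = 2/(-3 + (-19 - 65)) = 2/(-3 - 84) = 2/(-87) = 2*(-1/87) = -2/87 ≈ -0.022988)
(Z + h)² = (-2/87 - 1439)² = (-125195/87)² = 15673788025/7569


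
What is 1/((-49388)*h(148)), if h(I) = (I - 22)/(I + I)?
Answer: -37/777861 ≈ -4.7566e-5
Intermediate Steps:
h(I) = (-22 + I)/(2*I) (h(I) = (-22 + I)/((2*I)) = (-22 + I)*(1/(2*I)) = (-22 + I)/(2*I))
1/((-49388)*h(148)) = 1/((-49388)*(((½)*(-22 + 148)/148))) = -1/(49388*((½)*(1/148)*126)) = -1/(49388*63/148) = -1/49388*148/63 = -37/777861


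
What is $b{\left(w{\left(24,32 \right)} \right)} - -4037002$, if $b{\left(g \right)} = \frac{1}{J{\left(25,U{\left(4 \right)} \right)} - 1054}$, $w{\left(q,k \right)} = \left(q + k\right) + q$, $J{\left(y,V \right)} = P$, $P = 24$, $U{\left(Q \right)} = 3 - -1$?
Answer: $\frac{4158112059}{1030} \approx 4.037 \cdot 10^{6}$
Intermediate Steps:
$U{\left(Q \right)} = 4$ ($U{\left(Q \right)} = 3 + 1 = 4$)
$J{\left(y,V \right)} = 24$
$w{\left(q,k \right)} = k + 2 q$ ($w{\left(q,k \right)} = \left(k + q\right) + q = k + 2 q$)
$b{\left(g \right)} = - \frac{1}{1030}$ ($b{\left(g \right)} = \frac{1}{24 - 1054} = \frac{1}{-1030} = - \frac{1}{1030}$)
$b{\left(w{\left(24,32 \right)} \right)} - -4037002 = - \frac{1}{1030} - -4037002 = - \frac{1}{1030} + 4037002 = \frac{4158112059}{1030}$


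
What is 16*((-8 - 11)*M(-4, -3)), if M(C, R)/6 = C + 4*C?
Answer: 36480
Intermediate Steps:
M(C, R) = 30*C (M(C, R) = 6*(C + 4*C) = 6*(5*C) = 30*C)
16*((-8 - 11)*M(-4, -3)) = 16*((-8 - 11)*(30*(-4))) = 16*(-19*(-120)) = 16*2280 = 36480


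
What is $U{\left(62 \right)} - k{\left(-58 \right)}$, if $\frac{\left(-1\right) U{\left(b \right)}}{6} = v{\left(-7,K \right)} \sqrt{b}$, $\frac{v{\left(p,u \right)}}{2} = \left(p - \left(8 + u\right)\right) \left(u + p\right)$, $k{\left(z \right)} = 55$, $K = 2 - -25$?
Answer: $-55 + 10080 \sqrt{62} \approx 79315.0$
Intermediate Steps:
$K = 27$ ($K = 2 + 25 = 27$)
$v{\left(p,u \right)} = 2 \left(p + u\right) \left(-8 + p - u\right)$ ($v{\left(p,u \right)} = 2 \left(p - \left(8 + u\right)\right) \left(u + p\right) = 2 \left(-8 + p - u\right) \left(p + u\right) = 2 \left(p + u\right) \left(-8 + p - u\right)$)
$U{\left(b \right)} = 10080 \sqrt{b}$ ($U{\left(b \right)} = - 6 \left(\left(-16\right) \left(-7\right) - 432 - 2 \cdot 27^{2} + 2 \left(-7\right)^{2}\right) \sqrt{b} = - 6 \left(112 - 432 - 1458 + 2 \cdot 49\right) \sqrt{b} = - 6 \left(112 - 432 - 1458 + 98\right) \sqrt{b} = - 6 \left(- 1680 \sqrt{b}\right) = 10080 \sqrt{b}$)
$U{\left(62 \right)} - k{\left(-58 \right)} = 10080 \sqrt{62} - 55 = -55 + 10080 \sqrt{62}$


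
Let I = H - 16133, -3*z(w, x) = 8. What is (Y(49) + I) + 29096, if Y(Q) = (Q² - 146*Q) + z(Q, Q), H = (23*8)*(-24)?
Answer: 11374/3 ≈ 3791.3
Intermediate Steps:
H = -4416 (H = 184*(-24) = -4416)
z(w, x) = -8/3 (z(w, x) = -⅓*8 = -8/3)
Y(Q) = -8/3 + Q² - 146*Q (Y(Q) = (Q² - 146*Q) - 8/3 = -8/3 + Q² - 146*Q)
I = -20549 (I = -4416 - 16133 = -20549)
(Y(49) + I) + 29096 = ((-8/3 + 49² - 146*49) - 20549) + 29096 = ((-8/3 + 2401 - 7154) - 20549) + 29096 = (-14267/3 - 20549) + 29096 = -75914/3 + 29096 = 11374/3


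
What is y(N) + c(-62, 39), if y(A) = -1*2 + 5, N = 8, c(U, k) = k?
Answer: 42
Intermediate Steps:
y(A) = 3 (y(A) = -2 + 5 = 3)
y(N) + c(-62, 39) = 3 + 39 = 42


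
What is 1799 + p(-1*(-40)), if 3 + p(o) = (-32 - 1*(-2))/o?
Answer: 7181/4 ≈ 1795.3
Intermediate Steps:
p(o) = -3 - 30/o (p(o) = -3 + (-32 - 1*(-2))/o = -3 + (-32 + 2)/o = -3 - 30/o)
1799 + p(-1*(-40)) = 1799 + (-3 - 30/((-1*(-40)))) = 1799 + (-3 - 30/40) = 1799 + (-3 - 30*1/40) = 1799 + (-3 - ¾) = 1799 - 15/4 = 7181/4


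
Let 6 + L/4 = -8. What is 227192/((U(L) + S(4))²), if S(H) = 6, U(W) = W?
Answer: 56798/625 ≈ 90.877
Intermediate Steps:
L = -56 (L = -24 + 4*(-8) = -24 - 32 = -56)
227192/((U(L) + S(4))²) = 227192/((-56 + 6)²) = 227192/((-50)²) = 227192/2500 = 227192*(1/2500) = 56798/625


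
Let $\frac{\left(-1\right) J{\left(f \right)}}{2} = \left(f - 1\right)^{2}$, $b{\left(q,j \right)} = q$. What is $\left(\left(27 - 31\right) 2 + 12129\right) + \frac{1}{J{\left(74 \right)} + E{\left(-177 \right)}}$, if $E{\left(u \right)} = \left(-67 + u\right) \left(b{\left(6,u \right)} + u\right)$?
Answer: $\frac{376550987}{31066} \approx 12121.0$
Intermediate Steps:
$J{\left(f \right)} = - 2 \left(-1 + f\right)^{2}$ ($J{\left(f \right)} = - 2 \left(f - 1\right)^{2} = - 2 \left(-1 + f\right)^{2}$)
$E{\left(u \right)} = \left(-67 + u\right) \left(6 + u\right)$
$\left(\left(27 - 31\right) 2 + 12129\right) + \frac{1}{J{\left(74 \right)} + E{\left(-177 \right)}} = \left(\left(27 - 31\right) 2 + 12129\right) + \frac{1}{- 2 \left(-1 + 74\right)^{2} - \left(-10395 - 31329\right)} = \left(\left(-4\right) 2 + 12129\right) + \frac{1}{- 2 \cdot 73^{2} + \left(-402 + 31329 + 10797\right)} = \left(-8 + 12129\right) + \frac{1}{\left(-2\right) 5329 + 41724} = 12121 + \frac{1}{-10658 + 41724} = 12121 + \frac{1}{31066} = \frac{376550987}{31066}$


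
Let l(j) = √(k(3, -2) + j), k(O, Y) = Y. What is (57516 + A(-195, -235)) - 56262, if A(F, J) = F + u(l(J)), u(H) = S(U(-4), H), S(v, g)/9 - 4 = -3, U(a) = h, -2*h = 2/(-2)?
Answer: 1068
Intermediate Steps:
h = ½ (h = -1/(-2) = -(-1)/2 = -½*(-1) = ½ ≈ 0.50000)
U(a) = ½
S(v, g) = 9 (S(v, g) = 36 + 9*(-3) = 36 - 27 = 9)
l(j) = √(-2 + j)
u(H) = 9
A(F, J) = 9 + F (A(F, J) = F + 9 = 9 + F)
(57516 + A(-195, -235)) - 56262 = (57516 + (9 - 195)) - 56262 = (57516 - 186) - 56262 = 57330 - 56262 = 1068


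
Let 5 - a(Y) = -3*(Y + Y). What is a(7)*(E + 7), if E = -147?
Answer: -6580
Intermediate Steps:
a(Y) = 5 + 6*Y (a(Y) = 5 - (-3)*(Y + Y) = 5 - (-3)*2*Y = 5 - (-6)*Y = 5 + 6*Y)
a(7)*(E + 7) = (5 + 6*7)*(-147 + 7) = (5 + 42)*(-140) = 47*(-140) = -6580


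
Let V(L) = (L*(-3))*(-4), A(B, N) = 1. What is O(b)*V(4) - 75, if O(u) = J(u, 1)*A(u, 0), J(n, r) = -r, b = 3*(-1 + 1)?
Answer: -123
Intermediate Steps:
b = 0 (b = 3*0 = 0)
V(L) = 12*L (V(L) = -3*L*(-4) = 12*L)
O(u) = -1 (O(u) = -1*1*1 = -1*1 = -1)
O(b)*V(4) - 75 = -12*4 - 75 = -1*48 - 75 = -48 - 75 = -123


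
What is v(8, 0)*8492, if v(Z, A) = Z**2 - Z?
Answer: 475552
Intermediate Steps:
v(8, 0)*8492 = (8*(-1 + 8))*8492 = (8*7)*8492 = 56*8492 = 475552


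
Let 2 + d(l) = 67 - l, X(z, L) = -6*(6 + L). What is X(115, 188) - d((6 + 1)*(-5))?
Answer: -1264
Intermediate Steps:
X(z, L) = -36 - 6*L
d(l) = 65 - l (d(l) = -2 + (67 - l) = 65 - l)
X(115, 188) - d((6 + 1)*(-5)) = (-36 - 6*188) - (65 - (6 + 1)*(-5)) = (-36 - 1128) - (65 - 7*(-5)) = -1164 - (65 - 1*(-35)) = -1164 - (65 + 35) = -1164 - 1*100 = -1164 - 100 = -1264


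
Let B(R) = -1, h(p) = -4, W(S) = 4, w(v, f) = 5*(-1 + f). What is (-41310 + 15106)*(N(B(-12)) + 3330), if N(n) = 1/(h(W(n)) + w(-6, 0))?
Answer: -785307676/9 ≈ -8.7256e+7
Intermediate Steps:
w(v, f) = -5 + 5*f
N(n) = -⅑ (N(n) = 1/(-4 + (-5 + 5*0)) = 1/(-4 + (-5 + 0)) = 1/(-4 - 5) = 1/(-9) = -⅑)
(-41310 + 15106)*(N(B(-12)) + 3330) = (-41310 + 15106)*(-⅑ + 3330) = -26204*29969/9 = -785307676/9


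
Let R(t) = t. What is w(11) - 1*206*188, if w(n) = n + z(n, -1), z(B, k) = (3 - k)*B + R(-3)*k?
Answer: -38670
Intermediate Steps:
z(B, k) = -3*k + B*(3 - k) (z(B, k) = (3 - k)*B - 3*k = B*(3 - k) - 3*k = -3*k + B*(3 - k))
w(n) = 3 + 5*n (w(n) = n + (-3*(-1) + 3*n - 1*n*(-1)) = n + (3 + 3*n + n) = n + (3 + 4*n) = 3 + 5*n)
w(11) - 1*206*188 = (3 + 5*11) - 1*206*188 = (3 + 55) - 206*188 = 58 - 38728 = -38670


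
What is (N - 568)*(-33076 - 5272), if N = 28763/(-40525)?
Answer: 883804937124/40525 ≈ 2.1809e+7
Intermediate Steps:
N = -28763/40525 (N = 28763*(-1/40525) = -28763/40525 ≈ -0.70976)
(N - 568)*(-33076 - 5272) = (-28763/40525 - 568)*(-33076 - 5272) = -23046963/40525*(-38348) = 883804937124/40525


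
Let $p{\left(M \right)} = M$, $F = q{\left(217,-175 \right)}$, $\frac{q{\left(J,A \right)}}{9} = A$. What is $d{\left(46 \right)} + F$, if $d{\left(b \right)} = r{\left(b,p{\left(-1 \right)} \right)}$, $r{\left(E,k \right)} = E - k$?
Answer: $-1528$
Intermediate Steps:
$q{\left(J,A \right)} = 9 A$
$F = -1575$ ($F = 9 \left(-175\right) = -1575$)
$d{\left(b \right)} = 1 + b$ ($d{\left(b \right)} = b - -1 = b + 1 = 1 + b$)
$d{\left(46 \right)} + F = \left(1 + 46\right) - 1575 = 47 - 1575 = -1528$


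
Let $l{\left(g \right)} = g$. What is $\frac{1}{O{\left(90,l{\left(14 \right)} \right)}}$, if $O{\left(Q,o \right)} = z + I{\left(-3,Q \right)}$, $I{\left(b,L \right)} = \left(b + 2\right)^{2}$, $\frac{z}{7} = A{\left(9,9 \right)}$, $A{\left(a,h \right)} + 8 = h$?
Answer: $\frac{1}{8} \approx 0.125$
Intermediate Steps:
$A{\left(a,h \right)} = -8 + h$
$z = 7$ ($z = 7 \left(-8 + 9\right) = 7 \cdot 1 = 7$)
$I{\left(b,L \right)} = \left(2 + b\right)^{2}$
$O{\left(Q,o \right)} = 8$ ($O{\left(Q,o \right)} = 7 + \left(2 - 3\right)^{2} = 7 + \left(-1\right)^{2} = 7 + 1 = 8$)
$\frac{1}{O{\left(90,l{\left(14 \right)} \right)}} = \frac{1}{8}$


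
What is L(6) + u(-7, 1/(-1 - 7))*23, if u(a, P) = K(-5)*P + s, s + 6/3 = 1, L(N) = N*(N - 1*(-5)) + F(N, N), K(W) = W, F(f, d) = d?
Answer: 507/8 ≈ 63.375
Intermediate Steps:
L(N) = N + N*(5 + N) (L(N) = N*(N - 1*(-5)) + N = N*(N + 5) + N = N*(5 + N) + N = N + N*(5 + N))
s = -1 (s = -2 + 1 = -1)
u(a, P) = -1 - 5*P (u(a, P) = -5*P - 1 = -1 - 5*P)
L(6) + u(-7, 1/(-1 - 7))*23 = 6*(6 + 6) + (-1 - 5/(-1 - 7))*23 = 6*12 + (-1 - 5/(-8))*23 = 72 + (-1 - 5*(-1/8))*23 = 72 + (-1 + 5/8)*23 = 72 - 3/8*23 = 72 - 69/8 = 507/8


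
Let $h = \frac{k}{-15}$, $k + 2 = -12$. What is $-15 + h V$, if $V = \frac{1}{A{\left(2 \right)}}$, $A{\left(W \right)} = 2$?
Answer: $- \frac{218}{15} \approx -14.533$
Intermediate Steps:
$k = -14$ ($k = -2 - 12 = -14$)
$V = \frac{1}{2} \approx 0.5$
$h = \frac{14}{15}$ ($h = - \frac{14}{-15} = \left(-14\right) \left(- \frac{1}{15}\right) = \frac{14}{15} \approx 0.93333$)
$-15 + h V = -15 + \frac{14}{15} \cdot \frac{1}{2} = -15 + \frac{7}{15} = - \frac{218}{15}$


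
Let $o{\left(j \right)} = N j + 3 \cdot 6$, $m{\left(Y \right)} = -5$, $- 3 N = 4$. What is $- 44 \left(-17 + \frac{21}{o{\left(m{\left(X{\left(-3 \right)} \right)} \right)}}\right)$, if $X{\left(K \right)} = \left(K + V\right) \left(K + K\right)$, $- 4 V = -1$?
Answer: $\frac{26290}{37} \approx 710.54$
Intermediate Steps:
$N = - \frac{4}{3}$ ($N = \left(- \frac{1}{3}\right) 4 = - \frac{4}{3} \approx -1.3333$)
$V = \frac{1}{4}$ ($V = \left(- \frac{1}{4}\right) \left(-1\right) = \frac{1}{4} \approx 0.25$)
$X{\left(K \right)} = 2 K \left(\frac{1}{4} + K\right)$ ($X{\left(K \right)} = \left(K + \frac{1}{4}\right) \left(K + K\right) = \left(\frac{1}{4} + K\right) 2 K = 2 K \left(\frac{1}{4} + K\right)$)
$o{\left(j \right)} = 18 - \frac{4 j}{3}$ ($o{\left(j \right)} = - \frac{4 j}{3} + 3 \cdot 6 = - \frac{4 j}{3} + 18 = 18 - \frac{4 j}{3}$)
$- 44 \left(-17 + \frac{21}{o{\left(m{\left(X{\left(-3 \right)} \right)} \right)}}\right) = - 44 \left(-17 + \frac{21}{18 - - \frac{20}{3}}\right) = - 44 \left(-17 + \frac{21}{18 + \frac{20}{3}}\right) = - 44 \left(-17 + \frac{21}{\frac{74}{3}}\right) = - 44 \left(-17 + 21 \cdot \frac{3}{74}\right) = - 44 \left(-17 + \frac{63}{74}\right) = \left(-44\right) \left(- \frac{1195}{74}\right) = \frac{26290}{37}$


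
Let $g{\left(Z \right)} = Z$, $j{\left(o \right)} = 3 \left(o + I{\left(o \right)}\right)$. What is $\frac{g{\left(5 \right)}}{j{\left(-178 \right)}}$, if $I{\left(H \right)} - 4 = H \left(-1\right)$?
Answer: $\frac{5}{12} \approx 0.41667$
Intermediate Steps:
$I{\left(H \right)} = 4 - H$ ($I{\left(H \right)} = 4 + H \left(-1\right) = 4 - H$)
$j{\left(o \right)} = 12$ ($j{\left(o \right)} = 3 \left(o - \left(-4 + o\right)\right) = 3 \cdot 4 = 12$)
$\frac{g{\left(5 \right)}}{j{\left(-178 \right)}} = \frac{5}{12}$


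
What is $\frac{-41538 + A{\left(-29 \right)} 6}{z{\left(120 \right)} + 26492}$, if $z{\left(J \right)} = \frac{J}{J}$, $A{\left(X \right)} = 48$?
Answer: $- \frac{13750}{8831} \approx -1.557$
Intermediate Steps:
$z{\left(J \right)} = 1$
$\frac{-41538 + A{\left(-29 \right)} 6}{z{\left(120 \right)} + 26492} = \frac{-41538 + 48 \cdot 6}{1 + 26492} = \frac{-41538 + 288}{26493} = \left(-41250\right) \frac{1}{26493} = - \frac{13750}{8831}$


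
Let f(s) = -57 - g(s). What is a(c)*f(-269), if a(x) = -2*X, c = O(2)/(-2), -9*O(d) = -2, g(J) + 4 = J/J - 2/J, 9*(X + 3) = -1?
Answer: -813568/2421 ≈ -336.05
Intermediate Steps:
X = -28/9 (X = -3 + (⅑)*(-1) = -3 - ⅑ = -28/9 ≈ -3.1111)
g(J) = -3 - 2/J (g(J) = -4 + (J/J - 2/J) = -4 + (1 - 2/J) = -3 - 2/J)
O(d) = 2/9 (O(d) = -⅑*(-2) = 2/9)
c = -⅑ (c = (2/9)/(-2) = (2/9)*(-½) = -⅑ ≈ -0.11111)
a(x) = 56/9 (a(x) = -2*(-28/9) = 56/9)
f(s) = -54 + 2/s (f(s) = -57 - (-3 - 2/s) = -57 + (3 + 2/s) = -54 + 2/s)
a(c)*f(-269) = 56*(-54 + 2/(-269))/9 = 56*(-54 + 2*(-1/269))/9 = 56*(-54 - 2/269)/9 = (56/9)*(-14528/269) = -813568/2421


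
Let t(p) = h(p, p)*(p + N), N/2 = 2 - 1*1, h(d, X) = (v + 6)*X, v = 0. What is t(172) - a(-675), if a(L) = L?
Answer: 180243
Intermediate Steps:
h(d, X) = 6*X (h(d, X) = (0 + 6)*X = 6*X)
N = 2 (N = 2*(2 - 1*1) = 2*(2 - 1) = 2*1 = 2)
t(p) = 6*p*(2 + p) (t(p) = (6*p)*(p + 2) = (6*p)*(2 + p) = 6*p*(2 + p))
t(172) - a(-675) = 6*172*(2 + 172) - 1*(-675) = 6*172*174 + 675 = 179568 + 675 = 180243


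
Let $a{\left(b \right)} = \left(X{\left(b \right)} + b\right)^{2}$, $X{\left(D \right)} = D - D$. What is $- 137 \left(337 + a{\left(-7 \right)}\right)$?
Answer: $-52882$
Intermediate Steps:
$X{\left(D \right)} = 0$
$a{\left(b \right)} = b^{2}$ ($a{\left(b \right)} = \left(0 + b\right)^{2} = b^{2}$)
$- 137 \left(337 + a{\left(-7 \right)}\right) = - 137 \left(337 + \left(-7\right)^{2}\right) = - 137 \left(337 + 49\right) = \left(-137\right) 386 = -52882$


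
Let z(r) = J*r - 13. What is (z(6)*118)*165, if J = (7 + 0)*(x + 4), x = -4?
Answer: -253110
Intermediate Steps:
J = 0 (J = (7 + 0)*(-4 + 4) = 7*0 = 0)
z(r) = -13 (z(r) = 0*r - 13 = 0 - 13 = -13)
(z(6)*118)*165 = -13*118*165 = -1534*165 = -253110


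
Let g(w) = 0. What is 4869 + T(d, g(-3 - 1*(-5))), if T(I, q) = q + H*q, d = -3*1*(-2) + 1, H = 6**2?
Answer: 4869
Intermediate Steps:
H = 36
d = 7 (d = -3*(-2) + 1 = 6 + 1 = 7)
T(I, q) = 37*q (T(I, q) = q + 36*q = 37*q)
4869 + T(d, g(-3 - 1*(-5))) = 4869 + 37*0 = 4869 + 0 = 4869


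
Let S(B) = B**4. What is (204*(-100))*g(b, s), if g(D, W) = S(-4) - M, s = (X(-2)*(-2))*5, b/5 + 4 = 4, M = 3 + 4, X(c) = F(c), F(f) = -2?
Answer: -5079600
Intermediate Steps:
X(c) = -2
M = 7
b = 0 (b = -20 + 5*4 = -20 + 20 = 0)
s = 20 (s = -2*(-2)*5 = 4*5 = 20)
g(D, W) = 249 (g(D, W) = (-4)**4 - 1*7 = 256 - 7 = 249)
(204*(-100))*g(b, s) = (204*(-100))*249 = -20400*249 = -5079600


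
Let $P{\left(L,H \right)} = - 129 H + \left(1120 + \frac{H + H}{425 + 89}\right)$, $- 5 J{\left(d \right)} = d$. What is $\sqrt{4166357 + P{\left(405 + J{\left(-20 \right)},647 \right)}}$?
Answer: $\frac{13 \sqrt{1596125485}}{257} \approx 2020.9$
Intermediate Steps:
$J{\left(d \right)} = - \frac{d}{5}$
$P{\left(L,H \right)} = 1120 - \frac{33152 H}{257}$ ($P{\left(L,H \right)} = - 129 H + \left(1120 + \frac{2 H}{514}\right) = - 129 H + \left(1120 + 2 H \frac{1}{514}\right) = - 129 H + \left(1120 + \frac{H}{257}\right) = 1120 - \frac{33152 H}{257}$)
$\sqrt{4166357 + P{\left(405 + J{\left(-20 \right)},647 \right)}} = \sqrt{4166357 + \left(1120 - \frac{21449344}{257}\right)} = \sqrt{4166357 - \frac{21161504}{257}} = \sqrt{\frac{1049592245}{257}} = \frac{13 \sqrt{1596125485}}{257}$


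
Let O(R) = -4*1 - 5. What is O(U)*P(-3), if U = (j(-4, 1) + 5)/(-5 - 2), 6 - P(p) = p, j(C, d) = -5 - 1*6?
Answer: -81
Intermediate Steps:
j(C, d) = -11 (j(C, d) = -5 - 6 = -11)
P(p) = 6 - p
U = 6/7 (U = (-11 + 5)/(-5 - 2) = -6/(-7) = -6*(-1/7) = 6/7 ≈ 0.85714)
O(R) = -9 (O(R) = -4 - 5 = -9)
O(U)*P(-3) = -9*(6 - 1*(-3)) = -9*(6 + 3) = -9*9 = -81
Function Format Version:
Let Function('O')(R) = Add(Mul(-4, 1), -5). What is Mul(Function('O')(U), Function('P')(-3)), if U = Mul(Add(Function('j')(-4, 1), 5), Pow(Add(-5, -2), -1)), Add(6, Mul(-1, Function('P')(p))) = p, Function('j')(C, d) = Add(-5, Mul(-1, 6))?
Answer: -81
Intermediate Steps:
Function('j')(C, d) = -11 (Function('j')(C, d) = Add(-5, -6) = -11)
Function('P')(p) = Add(6, Mul(-1, p))
U = Rational(6, 7) (U = Mul(Add(-11, 5), Pow(Add(-5, -2), -1)) = Mul(-6, Pow(-7, -1)) = Mul(-6, Rational(-1, 7)) = Rational(6, 7) ≈ 0.85714)
Function('O')(R) = -9 (Function('O')(R) = Add(-4, -5) = -9)
Mul(Function('O')(U), Function('P')(-3)) = Mul(-9, Add(6, Mul(-1, -3))) = Mul(-9, Add(6, 3)) = Mul(-9, 9) = -81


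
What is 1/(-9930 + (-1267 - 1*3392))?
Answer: -1/14589 ≈ -6.8545e-5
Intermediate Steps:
1/(-9930 + (-1267 - 1*3392)) = 1/(-9930 + (-1267 - 3392)) = 1/(-9930 - 4659) = 1/(-14589) = -1/14589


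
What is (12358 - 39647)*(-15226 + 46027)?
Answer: -840528489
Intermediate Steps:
(12358 - 39647)*(-15226 + 46027) = -27289*30801 = -840528489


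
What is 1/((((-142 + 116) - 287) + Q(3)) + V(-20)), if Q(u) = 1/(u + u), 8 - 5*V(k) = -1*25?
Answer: -30/9187 ≈ -0.0032655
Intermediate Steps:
V(k) = 33/5 (V(k) = 8/5 - (-1)*25/5 = 8/5 - ⅕*(-25) = 8/5 + 5 = 33/5)
Q(u) = 1/(2*u)
1/((((-142 + 116) - 287) + Q(3)) + V(-20)) = 1/((((-142 + 116) - 287) + (½)/3) + 33/5) = 1/(((-26 - 287) + (½)*(⅓)) + 33/5) = 1/((-313 + ⅙) + 33/5) = 1/(-1877/6 + 33/5) = 1/(-9187/30) = -30/9187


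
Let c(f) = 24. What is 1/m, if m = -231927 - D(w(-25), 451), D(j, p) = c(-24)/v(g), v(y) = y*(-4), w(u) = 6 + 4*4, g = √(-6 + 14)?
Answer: -154618/35860088883 - √2/35860088883 ≈ -4.3117e-6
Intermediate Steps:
g = 2*√2 (g = √8 = 2*√2 ≈ 2.8284)
w(u) = 22 (w(u) = 6 + 16 = 22)
v(y) = -4*y
D(j, p) = -3*√2/2 (D(j, p) = 24/((-8*√2)) = 24*(-√2/16) = -3*√2/2)
m = -231927 + 3*√2/2 (m = -231927 - (-3)*√2/2 = -231927 + 3*√2/2 ≈ -2.3193e+5)
1/m = 1/(-231927 + 3*√2/2)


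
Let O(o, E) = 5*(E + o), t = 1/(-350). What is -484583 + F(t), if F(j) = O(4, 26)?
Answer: -484433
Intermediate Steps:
t = -1/350 ≈ -0.0028571
O(o, E) = 5*E + 5*o
F(j) = 150 (F(j) = 5*26 + 5*4 = 130 + 20 = 150)
-484583 + F(t) = -484583 + 150 = -484433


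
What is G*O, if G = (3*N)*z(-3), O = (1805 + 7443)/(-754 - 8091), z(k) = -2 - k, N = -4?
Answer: 110976/8845 ≈ 12.547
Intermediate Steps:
O = -9248/8845 (O = 9248/(-8845) = 9248*(-1/8845) = -9248/8845 ≈ -1.0456)
G = -12 (G = (3*(-4))*(-2 - 1*(-3)) = -12*(-2 + 3) = -12*1 = -12)
G*O = -12*(-9248/8845) = 110976/8845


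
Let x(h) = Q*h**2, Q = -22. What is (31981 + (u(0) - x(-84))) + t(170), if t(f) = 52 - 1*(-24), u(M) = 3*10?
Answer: 187319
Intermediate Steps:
u(M) = 30
x(h) = -22*h**2
t(f) = 76 (t(f) = 52 + 24 = 76)
(31981 + (u(0) - x(-84))) + t(170) = (31981 + (30 - (-22)*(-84)**2)) + 76 = (31981 + (30 - (-22)*7056)) + 76 = (31981 + (30 - 1*(-155232))) + 76 = (31981 + (30 + 155232)) + 76 = (31981 + 155262) + 76 = 187243 + 76 = 187319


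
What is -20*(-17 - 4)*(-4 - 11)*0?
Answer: 0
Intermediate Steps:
-20*(-17 - 4)*(-4 - 11)*0 = -(-420)*(-15)*0 = -20*315*0 = -6300*0 = 0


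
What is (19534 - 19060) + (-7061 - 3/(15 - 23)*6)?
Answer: -26339/4 ≈ -6584.8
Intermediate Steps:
(19534 - 19060) + (-7061 - 3/(15 - 23)*6) = 474 + (-7061 - 3/(-8)*6) = 474 + (-7061 - 3*(-1/8)*6) = 474 + (-7061 + (3/8)*6) = 474 + (-7061 + 9/4) = 474 - 28235/4 = -26339/4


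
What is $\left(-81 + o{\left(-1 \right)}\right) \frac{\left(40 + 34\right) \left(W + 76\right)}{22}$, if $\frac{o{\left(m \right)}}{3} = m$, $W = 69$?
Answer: $- \frac{450660}{11} \approx -40969.0$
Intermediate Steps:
$o{\left(m \right)} = 3 m$
$\left(-81 + o{\left(-1 \right)}\right) \frac{\left(40 + 34\right) \left(W + 76\right)}{22} = \left(-81 + 3 \left(-1\right)\right) \frac{\left(40 + 34\right) \left(69 + 76\right)}{22} = \left(-81 - 3\right) 74 \cdot 145 \cdot \frac{1}{22} = - 84 \cdot 10730 \cdot \frac{1}{22} = \left(-84\right) \frac{5365}{11} = - \frac{450660}{11}$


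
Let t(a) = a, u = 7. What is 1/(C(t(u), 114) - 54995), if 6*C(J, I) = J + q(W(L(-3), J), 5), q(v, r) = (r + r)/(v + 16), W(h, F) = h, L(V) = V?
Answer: -78/4289509 ≈ -1.8184e-5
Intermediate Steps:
q(v, r) = 2*r/(16 + v) (q(v, r) = (2*r)/(16 + v) = 2*r/(16 + v))
C(J, I) = 5/39 + J/6 (C(J, I) = (J + 2*5/(16 - 3))/6 = (J + 2*5/13)/6 = (J + 2*5*(1/13))/6 = (J + 10/13)/6 = (10/13 + J)/6 = 5/39 + J/6)
1/(C(t(u), 114) - 54995) = 1/((5/39 + (⅙)*7) - 54995) = 1/((5/39 + 7/6) - 54995) = 1/(101/78 - 54995) = 1/(-4289509/78) = -78/4289509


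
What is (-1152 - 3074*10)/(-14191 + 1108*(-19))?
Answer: 31892/35243 ≈ 0.90492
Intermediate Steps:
(-1152 - 3074*10)/(-14191 + 1108*(-19)) = (-1152 - 30740)/(-14191 - 21052) = -31892/(-35243) = -31892*(-1/35243) = 31892/35243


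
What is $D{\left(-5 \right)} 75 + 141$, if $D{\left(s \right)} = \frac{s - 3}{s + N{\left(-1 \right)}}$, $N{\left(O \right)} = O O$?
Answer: $291$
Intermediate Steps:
$N{\left(O \right)} = O^{2}$
$D{\left(s \right)} = \frac{-3 + s}{1 + s}$ ($D{\left(s \right)} = \frac{s - 3}{s + \left(-1\right)^{2}} = \frac{-3 + s}{s + 1} = \frac{-3 + s}{1 + s}$)
$D{\left(-5 \right)} 75 + 141 = \frac{-3 - 5}{1 - 5} \cdot 75 + 141 = \frac{1}{-4} \left(-8\right) 75 + 141 = \left(- \frac{1}{4}\right) \left(-8\right) 75 + 141 = 2 \cdot 75 + 141 = 150 + 141 = 291$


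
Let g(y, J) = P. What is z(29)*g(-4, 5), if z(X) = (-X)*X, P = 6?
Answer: -5046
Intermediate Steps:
g(y, J) = 6
z(X) = -X²
z(29)*g(-4, 5) = -1*29²*6 = -1*841*6 = -841*6 = -5046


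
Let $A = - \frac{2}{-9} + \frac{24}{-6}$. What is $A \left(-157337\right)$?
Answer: $\frac{5349458}{9} \approx 5.9438 \cdot 10^{5}$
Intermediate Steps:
$A = - \frac{34}{9}$ ($A = \left(-2\right) \left(- \frac{1}{9}\right) + 24 \left(- \frac{1}{6}\right) = \frac{2}{9} - 4 = - \frac{34}{9} \approx -3.7778$)
$A \left(-157337\right) = \left(- \frac{34}{9}\right) \left(-157337\right) = \frac{5349458}{9}$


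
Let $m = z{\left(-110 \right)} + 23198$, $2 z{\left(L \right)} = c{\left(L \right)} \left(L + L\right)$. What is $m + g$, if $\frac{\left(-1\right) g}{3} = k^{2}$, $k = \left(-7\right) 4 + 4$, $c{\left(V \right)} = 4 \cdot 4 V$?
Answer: $215070$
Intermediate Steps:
$c{\left(V \right)} = 16 V$
$k = -24$ ($k = -28 + 4 = -24$)
$z{\left(L \right)} = 16 L^{2}$ ($z{\left(L \right)} = \frac{16 L \left(L + L\right)}{2} = \frac{16 L 2 L}{2} = \frac{32 L^{2}}{2} = 16 L^{2}$)
$m = 216798$ ($m = 16 \left(-110\right)^{2} + 23198 = 16 \cdot 12100 + 23198 = 193600 + 23198 = 216798$)
$g = -1728$ ($g = - 3 \left(-24\right)^{2} = \left(-3\right) 576 = -1728$)
$m + g = 216798 - 1728 = 215070$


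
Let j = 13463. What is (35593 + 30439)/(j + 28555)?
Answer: 33016/21009 ≈ 1.5715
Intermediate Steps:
(35593 + 30439)/(j + 28555) = (35593 + 30439)/(13463 + 28555) = 66032/42018 = 66032*(1/42018) = 33016/21009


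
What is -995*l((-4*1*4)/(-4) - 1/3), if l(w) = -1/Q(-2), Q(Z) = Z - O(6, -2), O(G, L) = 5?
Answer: -995/7 ≈ -142.14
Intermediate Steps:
Q(Z) = -5 + Z (Q(Z) = Z - 1*5 = Z - 5 = -5 + Z)
l(w) = ⅐ (l(w) = -1/(-5 - 2) = -1/(-7) = -1*(-⅐) = ⅐)
-995*l((-4*1*4)/(-4) - 1/3) = -995*⅐ = -995/7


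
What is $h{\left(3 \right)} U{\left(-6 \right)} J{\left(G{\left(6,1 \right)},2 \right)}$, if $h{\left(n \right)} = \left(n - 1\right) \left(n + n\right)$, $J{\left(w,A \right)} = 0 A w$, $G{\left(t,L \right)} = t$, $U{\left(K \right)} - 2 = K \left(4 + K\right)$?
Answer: $0$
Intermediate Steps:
$U{\left(K \right)} = 2 + K \left(4 + K\right)$
$J{\left(w,A \right)} = 0$ ($J{\left(w,A \right)} = 0 w = 0$)
$h{\left(n \right)} = 2 n \left(-1 + n\right)$ ($h{\left(n \right)} = \left(-1 + n\right) 2 n = 2 n \left(-1 + n\right)$)
$h{\left(3 \right)} U{\left(-6 \right)} J{\left(G{\left(6,1 \right)},2 \right)} = 2 \cdot 3 \left(-1 + 3\right) \left(2 + \left(-6\right)^{2} + 4 \left(-6\right)\right) 0 = 2 \cdot 3 \cdot 2 \left(2 + 36 - 24\right) 0 = 12 \cdot 14 \cdot 0 = 168 \cdot 0 = 0$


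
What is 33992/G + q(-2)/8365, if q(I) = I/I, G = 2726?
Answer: 142172903/11401495 ≈ 12.470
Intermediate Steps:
q(I) = 1
33992/G + q(-2)/8365 = 33992/2726 + 1/8365 = 33992*(1/2726) + 1*(1/8365) = 16996/1363 + 1/8365 = 142172903/11401495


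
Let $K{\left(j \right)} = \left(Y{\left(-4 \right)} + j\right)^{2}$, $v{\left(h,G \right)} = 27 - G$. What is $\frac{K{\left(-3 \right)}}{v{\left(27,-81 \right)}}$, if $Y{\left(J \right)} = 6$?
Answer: $\frac{1}{12} \approx 0.083333$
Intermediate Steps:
$K{\left(j \right)} = \left(6 + j\right)^{2}$
$\frac{K{\left(-3 \right)}}{v{\left(27,-81 \right)}} = \frac{\left(6 - 3\right)^{2}}{27 - -81} = \frac{3^{2}}{27 + 81} = \frac{9}{108} = 9 \cdot \frac{1}{108} = \frac{1}{12}$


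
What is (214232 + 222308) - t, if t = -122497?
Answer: 559037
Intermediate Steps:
(214232 + 222308) - t = (214232 + 222308) - 1*(-122497) = 436540 + 122497 = 559037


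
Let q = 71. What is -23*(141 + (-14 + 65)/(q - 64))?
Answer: -23874/7 ≈ -3410.6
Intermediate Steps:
-23*(141 + (-14 + 65)/(q - 64)) = -23*(141 + (-14 + 65)/(71 - 64)) = -23*(141 + 51/7) = -23*1038/7 = -23874/7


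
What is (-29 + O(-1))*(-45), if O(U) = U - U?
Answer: 1305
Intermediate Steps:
O(U) = 0
(-29 + O(-1))*(-45) = (-29 + 0)*(-45) = -29*(-45) = 1305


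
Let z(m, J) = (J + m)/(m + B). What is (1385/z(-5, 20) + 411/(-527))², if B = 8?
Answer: 21190042624/277729 ≈ 76298.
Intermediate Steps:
z(m, J) = (J + m)/(8 + m) (z(m, J) = (J + m)/(m + 8) = (J + m)/(8 + m))
(1385/z(-5, 20) + 411/(-527))² = (1385/(((20 - 5)/(8 - 5))) + 411/(-527))² = (1385/((15/3)) + 411*(-1/527))² = (1385/(((⅓)*15)) - 411/527)² = (1385/5 - 411/527)² = (1385*(⅕) - 411/527)² = (277 - 411/527)² = (145568/527)² = 21190042624/277729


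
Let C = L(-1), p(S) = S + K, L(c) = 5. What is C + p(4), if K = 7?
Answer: 16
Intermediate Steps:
p(S) = 7 + S (p(S) = S + 7 = 7 + S)
C = 5
C + p(4) = 5 + (7 + 4) = 5 + 11 = 16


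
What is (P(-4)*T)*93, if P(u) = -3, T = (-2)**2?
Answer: -1116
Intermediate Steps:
T = 4
(P(-4)*T)*93 = -3*4*93 = -12*93 = -1116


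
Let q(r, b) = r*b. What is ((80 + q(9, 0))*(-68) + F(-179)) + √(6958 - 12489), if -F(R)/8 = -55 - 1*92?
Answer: -4264 + I*√5531 ≈ -4264.0 + 74.371*I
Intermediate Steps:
q(r, b) = b*r
F(R) = 1176 (F(R) = -8*(-55 - 1*92) = -8*(-55 - 92) = -8*(-147) = 1176)
((80 + q(9, 0))*(-68) + F(-179)) + √(6958 - 12489) = ((80 + 0*9)*(-68) + 1176) + √(6958 - 12489) = ((80 + 0)*(-68) + 1176) + √(-5531) = (80*(-68) + 1176) + I*√5531 = (-5440 + 1176) + I*√5531 = -4264 + I*√5531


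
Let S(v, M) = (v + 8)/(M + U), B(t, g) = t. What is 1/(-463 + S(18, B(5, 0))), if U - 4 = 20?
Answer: -29/13401 ≈ -0.0021640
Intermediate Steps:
U = 24 (U = 4 + 20 = 24)
S(v, M) = (8 + v)/(24 + M) (S(v, M) = (v + 8)/(M + 24) = (8 + v)/(24 + M))
1/(-463 + S(18, B(5, 0))) = 1/(-463 + (8 + 18)/(24 + 5)) = 1/(-463 + 26/29) = 1/(-13401/29) = -29/13401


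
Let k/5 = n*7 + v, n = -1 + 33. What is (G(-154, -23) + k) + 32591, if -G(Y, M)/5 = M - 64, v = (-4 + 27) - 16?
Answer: 34181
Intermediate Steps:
n = 32
v = 7 (v = 23 - 16 = 7)
G(Y, M) = 320 - 5*M (G(Y, M) = -5*(M - 64) = -5*(-64 + M) = 320 - 5*M)
k = 1155 (k = 5*(32*7 + 7) = 5*(224 + 7) = 5*231 = 1155)
(G(-154, -23) + k) + 32591 = ((320 - 5*(-23)) + 1155) + 32591 = ((320 + 115) + 1155) + 32591 = (435 + 1155) + 32591 = 1590 + 32591 = 34181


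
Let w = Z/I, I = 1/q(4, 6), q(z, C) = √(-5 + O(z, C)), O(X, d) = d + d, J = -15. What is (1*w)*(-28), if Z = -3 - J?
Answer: -336*√7 ≈ -888.97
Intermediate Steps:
O(X, d) = 2*d
q(z, C) = √(-5 + 2*C)
I = √7/7 (I = 1/(√(-5 + 2*6)) = 1/(√(-5 + 12)) = 1/(√7) = √7/7 ≈ 0.37796)
Z = 12 (Z = -3 - 1*(-15) = -3 + 15 = 12)
w = 12*√7 (w = 12/((√7/7)) = 12*√7 ≈ 31.749)
(1*w)*(-28) = (1*(12*√7))*(-28) = (12*√7)*(-28) = -336*√7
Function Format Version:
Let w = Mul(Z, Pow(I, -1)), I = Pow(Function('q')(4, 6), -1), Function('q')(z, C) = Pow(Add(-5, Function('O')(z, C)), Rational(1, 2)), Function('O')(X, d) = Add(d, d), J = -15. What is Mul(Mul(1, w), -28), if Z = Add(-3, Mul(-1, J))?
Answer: Mul(-336, Pow(7, Rational(1, 2))) ≈ -888.97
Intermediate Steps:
Function('O')(X, d) = Mul(2, d)
Function('q')(z, C) = Pow(Add(-5, Mul(2, C)), Rational(1, 2))
I = Mul(Rational(1, 7), Pow(7, Rational(1, 2))) (I = Pow(Pow(Add(-5, Mul(2, 6)), Rational(1, 2)), -1) = Pow(Pow(Add(-5, 12), Rational(1, 2)), -1) = Pow(Pow(7, Rational(1, 2)), -1) = Mul(Rational(1, 7), Pow(7, Rational(1, 2))) ≈ 0.37796)
Z = 12 (Z = Add(-3, Mul(-1, -15)) = Add(-3, 15) = 12)
w = Mul(12, Pow(7, Rational(1, 2))) (w = Mul(12, Pow(Mul(Rational(1, 7), Pow(7, Rational(1, 2))), -1)) = Mul(12, Pow(7, Rational(1, 2))) ≈ 31.749)
Mul(Mul(1, w), -28) = Mul(Mul(1, Mul(12, Pow(7, Rational(1, 2)))), -28) = Mul(Mul(12, Pow(7, Rational(1, 2))), -28) = Mul(-336, Pow(7, Rational(1, 2)))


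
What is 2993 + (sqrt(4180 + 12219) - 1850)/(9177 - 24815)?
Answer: 23403192/7819 - 23*sqrt(31)/15638 ≈ 2993.1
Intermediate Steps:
2993 + (sqrt(4180 + 12219) - 1850)/(9177 - 24815) = 2993 + (sqrt(16399) - 1850)/(-15638) = 2993 + (23*sqrt(31) - 1850)*(-1/15638) = 2993 + (-1850 + 23*sqrt(31))*(-1/15638) = 2993 + (925/7819 - 23*sqrt(31)/15638) = 23403192/7819 - 23*sqrt(31)/15638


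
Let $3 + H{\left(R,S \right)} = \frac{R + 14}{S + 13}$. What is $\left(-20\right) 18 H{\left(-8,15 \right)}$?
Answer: $\frac{7020}{7} \approx 1002.9$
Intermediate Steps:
$H{\left(R,S \right)} = -3 + \frac{14 + R}{13 + S}$ ($H{\left(R,S \right)} = -3 + \frac{R + 14}{S + 13} = -3 + \frac{14 + R}{13 + S}$)
$\left(-20\right) 18 H{\left(-8,15 \right)} = \left(-20\right) 18 \frac{-25 - 8 - 45}{13 + 15} = - 360 \frac{-25 - 8 - 45}{28} = - 360 \cdot \frac{1}{28} \left(-78\right) = \left(-360\right) \left(- \frac{39}{14}\right) = \frac{7020}{7}$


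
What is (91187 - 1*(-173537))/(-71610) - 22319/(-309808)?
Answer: -40207674701/11092675440 ≈ -3.6247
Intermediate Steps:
(91187 - 1*(-173537))/(-71610) - 22319/(-309808) = (91187 + 173537)*(-1/71610) - 22319*(-1/309808) = 264724*(-1/71610) + 22319/309808 = -132362/35805 + 22319/309808 = -40207674701/11092675440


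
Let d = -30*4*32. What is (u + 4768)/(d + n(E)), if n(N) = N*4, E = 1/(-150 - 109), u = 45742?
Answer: -6541045/497282 ≈ -13.154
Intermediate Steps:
E = -1/259 (E = 1/(-259) = -1/259 ≈ -0.0038610)
d = -3840 (d = -120*32 = -3840)
n(N) = 4*N
(u + 4768)/(d + n(E)) = (45742 + 4768)/(-3840 + 4*(-1/259)) = 50510/(-3840 - 4/259) = 50510/(-994564/259) = 50510*(-259/994564) = -6541045/497282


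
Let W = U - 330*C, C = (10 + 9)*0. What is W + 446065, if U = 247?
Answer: 446312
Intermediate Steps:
C = 0 (C = 19*0 = 0)
W = 247 (W = 247 - 330*0 = 247 + 0 = 247)
W + 446065 = 247 + 446065 = 446312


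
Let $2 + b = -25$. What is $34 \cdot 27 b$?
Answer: $-24786$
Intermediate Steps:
$b = -27$ ($b = -2 - 25 = -27$)
$34 \cdot 27 b = 34 \cdot 27 \left(-27\right) = 918 \left(-27\right) = -24786$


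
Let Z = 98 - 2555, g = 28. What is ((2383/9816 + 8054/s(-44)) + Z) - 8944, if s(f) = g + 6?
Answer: -1862938129/166872 ≈ -11164.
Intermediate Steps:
s(f) = 34 (s(f) = 28 + 6 = 34)
Z = -2457
((2383/9816 + 8054/s(-44)) + Z) - 8944 = ((2383/9816 + 8054/34) - 2457) - 8944 = ((2383*(1/9816) + 8054*(1/34)) - 2457) - 8944 = ((2383/9816 + 4027/17) - 2457) - 8944 = (39569543/166872 - 2457) - 8944 = -370434961/166872 - 8944 = -1862938129/166872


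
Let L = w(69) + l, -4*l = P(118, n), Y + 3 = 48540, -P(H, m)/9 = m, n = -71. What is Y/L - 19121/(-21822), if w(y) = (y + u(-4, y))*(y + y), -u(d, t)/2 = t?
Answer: -388466521/93900066 ≈ -4.1370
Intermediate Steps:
P(H, m) = -9*m
Y = 48537 (Y = -3 + 48540 = 48537)
u(d, t) = -2*t
l = -639/4 (l = -(-9)*(-71)/4 = -¼*639 = -639/4 ≈ -159.75)
w(y) = -2*y² (w(y) = (y - 2*y)*(y + y) = (-y)*(2*y) = -2*y²)
L = -38727/4 (L = -2*69² - 639/4 = -2*4761 - 639/4 = -9522 - 639/4 = -38727/4 ≈ -9681.8)
Y/L - 19121/(-21822) = 48537/(-38727/4) - 19121/(-21822) = 48537*(-4/38727) - 19121*(-1/21822) = -21572/4303 + 19121/21822 = -388466521/93900066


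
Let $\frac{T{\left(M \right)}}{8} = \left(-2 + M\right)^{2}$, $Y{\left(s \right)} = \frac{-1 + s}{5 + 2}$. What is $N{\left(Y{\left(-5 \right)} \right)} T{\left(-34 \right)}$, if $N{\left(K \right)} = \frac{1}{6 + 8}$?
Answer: $\frac{5184}{7} \approx 740.57$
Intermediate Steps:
$Y{\left(s \right)} = - \frac{1}{7} + \frac{s}{7}$ ($Y{\left(s \right)} = \frac{-1 + s}{7} = \left(-1 + s\right) \frac{1}{7} = - \frac{1}{7} + \frac{s}{7}$)
$N{\left(K \right)} = \frac{1}{14}$
$T{\left(M \right)} = 8 \left(-2 + M\right)^{2}$
$N{\left(Y{\left(-5 \right)} \right)} T{\left(-34 \right)} = \frac{8 \left(-2 - 34\right)^{2}}{14} = \frac{8 \left(-36\right)^{2}}{14} = \frac{8 \cdot 1296}{14} = \frac{1}{14} \cdot 10368 = \frac{5184}{7}$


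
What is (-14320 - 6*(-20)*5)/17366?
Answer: -6860/8683 ≈ -0.79005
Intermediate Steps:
(-14320 - 6*(-20)*5)/17366 = (-14320 + 120*5)*(1/17366) = (-14320 + 600)*(1/17366) = -13720*1/17366 = -6860/8683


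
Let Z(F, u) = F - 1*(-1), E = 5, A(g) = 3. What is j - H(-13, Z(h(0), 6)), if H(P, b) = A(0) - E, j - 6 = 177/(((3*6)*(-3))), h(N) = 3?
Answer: 85/18 ≈ 4.7222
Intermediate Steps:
j = 49/18 (j = 6 + 177/(((3*6)*(-3))) = 6 + 177/((18*(-3))) = 6 + 177/(-54) = 6 + 177*(-1/54) = 6 - 59/18 = 49/18 ≈ 2.7222)
Z(F, u) = 1 + F (Z(F, u) = F + 1 = 1 + F)
H(P, b) = -2 (H(P, b) = 3 - 1*5 = 3 - 5 = -2)
j - H(-13, Z(h(0), 6)) = 49/18 - 1*(-2) = 49/18 + 2 = 85/18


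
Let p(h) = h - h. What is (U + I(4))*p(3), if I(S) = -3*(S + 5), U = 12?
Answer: 0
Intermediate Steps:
I(S) = -15 - 3*S (I(S) = -3*(5 + S) = -15 - 3*S)
p(h) = 0
(U + I(4))*p(3) = (12 + (-15 - 3*4))*0 = (12 + (-15 - 12))*0 = (12 - 27)*0 = -15*0 = 0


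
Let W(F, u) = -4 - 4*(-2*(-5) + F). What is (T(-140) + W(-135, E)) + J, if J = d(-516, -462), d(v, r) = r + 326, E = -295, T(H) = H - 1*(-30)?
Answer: 250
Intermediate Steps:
T(H) = 30 + H (T(H) = H + 30 = 30 + H)
d(v, r) = 326 + r
J = -136 (J = 326 - 462 = -136)
W(F, u) = -44 - 4*F (W(F, u) = -4 - 4*(10 + F) = -4 + (-40 - 4*F) = -44 - 4*F)
(T(-140) + W(-135, E)) + J = ((30 - 140) + (-44 - 4*(-135))) - 136 = (-110 + (-44 + 540)) - 136 = (-110 + 496) - 136 = 386 - 136 = 250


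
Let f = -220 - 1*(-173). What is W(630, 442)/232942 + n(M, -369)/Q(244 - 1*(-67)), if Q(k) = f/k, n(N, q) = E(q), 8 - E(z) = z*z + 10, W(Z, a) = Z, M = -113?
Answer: 4932161695208/5474137 ≈ 9.0099e+5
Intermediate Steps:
f = -47 (f = -220 + 173 = -47)
E(z) = -2 - z² (E(z) = 8 - (z*z + 10) = 8 - (z² + 10) = 8 - (10 + z²) = 8 + (-10 - z²) = -2 - z²)
n(N, q) = -2 - q²
Q(k) = -47/k
W(630, 442)/232942 + n(M, -369)/Q(244 - 1*(-67)) = 630/232942 + (-2 - 1*(-369)²)/((-47/(244 - 1*(-67)))) = 630*(1/232942) + (-2 - 1*136161)/((-47/(244 + 67))) = 315/116471 + (-2 - 136161)/((-47/311)) = 315/116471 - 136163/((-47*1/311)) = 315/116471 - 136163/(-47/311) = 315/116471 - 136163*(-311/47) = 315/116471 + 42346693/47 = 4932161695208/5474137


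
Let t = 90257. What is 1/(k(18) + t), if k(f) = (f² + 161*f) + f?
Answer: 1/93497 ≈ 1.0696e-5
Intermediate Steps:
k(f) = f² + 162*f
1/(k(18) + t) = 1/(18*(162 + 18) + 90257) = 1/(18*180 + 90257) = 1/(3240 + 90257) = 1/93497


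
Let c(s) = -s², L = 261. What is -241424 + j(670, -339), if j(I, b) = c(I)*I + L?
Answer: -301004163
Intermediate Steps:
j(I, b) = 261 - I³ (j(I, b) = (-I²)*I + 261 = -I³ + 261 = 261 - I³)
-241424 + j(670, -339) = -241424 + (261 - 1*670³) = -241424 + (261 - 1*300763000) = -241424 + (261 - 300763000) = -241424 - 300762739 = -301004163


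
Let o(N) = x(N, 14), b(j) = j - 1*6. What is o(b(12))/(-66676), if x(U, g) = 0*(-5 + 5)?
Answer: 0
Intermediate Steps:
x(U, g) = 0 (x(U, g) = 0*0 = 0)
b(j) = -6 + j (b(j) = j - 6 = -6 + j)
o(N) = 0
o(b(12))/(-66676) = 0/(-66676) = 0*(-1/66676) = 0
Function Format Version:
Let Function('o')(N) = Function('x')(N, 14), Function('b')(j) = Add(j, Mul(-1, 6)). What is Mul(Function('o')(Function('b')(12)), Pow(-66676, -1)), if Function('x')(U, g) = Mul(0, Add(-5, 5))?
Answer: 0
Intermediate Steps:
Function('x')(U, g) = 0 (Function('x')(U, g) = Mul(0, 0) = 0)
Function('b')(j) = Add(-6, j) (Function('b')(j) = Add(j, -6) = Add(-6, j))
Function('o')(N) = 0
Mul(Function('o')(Function('b')(12)), Pow(-66676, -1)) = Mul(0, Pow(-66676, -1)) = Mul(0, Rational(-1, 66676)) = 0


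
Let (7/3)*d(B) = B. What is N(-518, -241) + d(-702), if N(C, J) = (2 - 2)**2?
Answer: -2106/7 ≈ -300.86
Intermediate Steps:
N(C, J) = 0 (N(C, J) = 0**2 = 0)
d(B) = 3*B/7
N(-518, -241) + d(-702) = 0 + (3/7)*(-702) = 0 - 2106/7 = -2106/7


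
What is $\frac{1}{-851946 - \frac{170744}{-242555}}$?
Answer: $- \frac{242555}{206643591286} \approx -1.1738 \cdot 10^{-6}$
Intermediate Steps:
$\frac{1}{-851946 - \frac{170744}{-242555}} = \frac{1}{-851946 - - \frac{170744}{242555}} = \frac{1}{-851946 + \frac{170744}{242555}} = \frac{1}{- \frac{206643591286}{242555}} = - \frac{242555}{206643591286}$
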